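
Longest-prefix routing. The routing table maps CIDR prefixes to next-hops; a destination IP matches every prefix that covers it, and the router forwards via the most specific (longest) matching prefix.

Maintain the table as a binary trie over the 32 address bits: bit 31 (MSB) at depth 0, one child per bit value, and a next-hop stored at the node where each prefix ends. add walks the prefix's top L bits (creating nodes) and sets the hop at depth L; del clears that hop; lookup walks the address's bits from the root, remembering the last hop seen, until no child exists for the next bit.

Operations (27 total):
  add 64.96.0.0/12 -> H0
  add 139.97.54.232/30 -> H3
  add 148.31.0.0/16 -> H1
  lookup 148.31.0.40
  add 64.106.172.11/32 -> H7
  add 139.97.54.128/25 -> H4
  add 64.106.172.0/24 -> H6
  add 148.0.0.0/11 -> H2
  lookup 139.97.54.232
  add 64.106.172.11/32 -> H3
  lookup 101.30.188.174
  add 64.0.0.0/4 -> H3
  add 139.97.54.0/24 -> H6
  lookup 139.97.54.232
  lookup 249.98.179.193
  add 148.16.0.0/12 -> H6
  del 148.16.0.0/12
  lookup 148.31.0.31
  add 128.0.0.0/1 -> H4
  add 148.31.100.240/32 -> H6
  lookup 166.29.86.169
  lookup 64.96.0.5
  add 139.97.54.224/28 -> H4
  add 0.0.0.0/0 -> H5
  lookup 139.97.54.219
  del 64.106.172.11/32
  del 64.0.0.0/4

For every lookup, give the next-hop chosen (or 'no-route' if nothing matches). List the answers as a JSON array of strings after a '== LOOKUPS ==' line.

Trace:
  add 64.96.0.0/12 -> H0 at depth 12
  add 139.97.54.232/30 -> H3 at depth 30
  add 148.31.0.0/16 -> H1 at depth 16
  Q 148.31.0.40: descend 1001010000011111 ; hops seen [H1] ; pick H1
  add 64.106.172.11/32 -> H7 at depth 32
  add 139.97.54.128/25 -> H4 at depth 25
  add 64.106.172.0/24 -> H6 at depth 24
  add 148.0.0.0/11 -> H2 at depth 11
  Q 139.97.54.232: descend 100010110110000100110110111010 ; hops seen [H4,H3] ; pick H3
  add 64.106.172.11/32 -> H3 at depth 32
  Q 101.30.188.174: descend 01 ; hops seen [∅] ; pick no-route
  add 64.0.0.0/4 -> H3 at depth 4
  add 139.97.54.0/24 -> H6 at depth 24
  Q 139.97.54.232: descend 100010110110000100110110111010 ; hops seen [H6,H4,H3] ; pick H3
  Q 249.98.179.193: descend 1 ; hops seen [∅] ; pick no-route
  add 148.16.0.0/12 -> H6 at depth 12
  - 148.16.0.0/12 clear@12
  Q 148.31.0.31: descend 1001010000011111 ; hops seen [H2,H1] ; pick H1
  add 128.0.0.0/1 -> H4 at depth 1
  add 148.31.100.240/32 -> H6 at depth 32
  Q 166.29.86.169: descend 10 ; hops seen [H4] ; pick H4
  Q 64.96.0.5: descend 010000000110 ; hops seen [H3,H0] ; pick H0
  add 139.97.54.224/28 -> H4 at depth 28
  add 0.0.0.0/0 -> H5 at depth 0
  Q 139.97.54.219: descend 10001011011000010011011011 ; hops seen [H5,H4,H6,H4] ; pick H4
  - 64.106.172.11/32 clear@32
  - 64.0.0.0/4 clear@4

== LOOKUPS ==
["H1","H3","no-route","H3","no-route","H1","H4","H0","H4"]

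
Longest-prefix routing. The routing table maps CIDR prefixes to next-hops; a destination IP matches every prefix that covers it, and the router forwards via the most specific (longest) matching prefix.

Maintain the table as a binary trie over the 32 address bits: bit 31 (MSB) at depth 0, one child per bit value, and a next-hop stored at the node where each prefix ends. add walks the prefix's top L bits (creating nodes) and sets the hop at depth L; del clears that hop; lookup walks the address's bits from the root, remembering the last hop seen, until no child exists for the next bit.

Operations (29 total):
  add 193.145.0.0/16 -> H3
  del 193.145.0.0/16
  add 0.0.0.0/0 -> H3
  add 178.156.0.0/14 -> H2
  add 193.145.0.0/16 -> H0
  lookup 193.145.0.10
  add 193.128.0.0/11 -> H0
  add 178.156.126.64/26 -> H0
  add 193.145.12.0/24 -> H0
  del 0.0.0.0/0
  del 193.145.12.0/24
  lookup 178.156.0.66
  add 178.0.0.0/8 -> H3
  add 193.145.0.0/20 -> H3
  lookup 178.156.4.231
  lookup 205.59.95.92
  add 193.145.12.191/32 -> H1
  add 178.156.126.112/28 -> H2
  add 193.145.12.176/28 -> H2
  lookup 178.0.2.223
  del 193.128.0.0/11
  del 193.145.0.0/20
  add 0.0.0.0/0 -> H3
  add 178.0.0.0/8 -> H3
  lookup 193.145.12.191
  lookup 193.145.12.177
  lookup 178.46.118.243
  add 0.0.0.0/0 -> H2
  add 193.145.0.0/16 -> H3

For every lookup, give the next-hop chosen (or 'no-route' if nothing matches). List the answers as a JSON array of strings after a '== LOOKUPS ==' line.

Apply in order:
  add 193.145.0.0/16 -> H3 at depth 16
  - 193.145.0.0/16 clear@16
  add 0.0.0.0/0 -> H3 at depth 0
  add 178.156.0.0/14 -> H2 at depth 14
  add 193.145.0.0/16 -> H0 at depth 16
  Q 193.145.0.10: descend 1100000110010001 ; hops seen [H3,H0] ; pick H0
  add 193.128.0.0/11 -> H0 at depth 11
  add 178.156.126.64/26 -> H0 at depth 26
  add 193.145.12.0/24 -> H0 at depth 24
  - 0.0.0.0/0 clear@0
  - 193.145.12.0/24 clear@24
  Q 178.156.0.66: descend 10110010100111000 ; hops seen [H2] ; pick H2
  add 178.0.0.0/8 -> H3 at depth 8
  add 193.145.0.0/20 -> H3 at depth 20
  Q 178.156.4.231: descend 10110010100111000 ; hops seen [H3,H2] ; pick H2
  Q 205.59.95.92: descend 1100 ; hops seen [∅] ; pick no-route
  add 193.145.12.191/32 -> H1 at depth 32
  add 178.156.126.112/28 -> H2 at depth 28
  add 193.145.12.176/28 -> H2 at depth 28
  Q 178.0.2.223: descend 10110010 ; hops seen [H3] ; pick H3
  - 193.128.0.0/11 clear@11
  - 193.145.0.0/20 clear@20
  add 0.0.0.0/0 -> H3 at depth 0
  add 178.0.0.0/8 -> H3 at depth 8
  Q 193.145.12.191: descend 11000001100100010000110010111111 ; hops seen [H3,H0,H2,H1] ; pick H1
  Q 193.145.12.177: descend 1100000110010001000011001011 ; hops seen [H3,H0,H2] ; pick H2
  Q 178.46.118.243: descend 10110010 ; hops seen [H3,H3] ; pick H3
  add 0.0.0.0/0 -> H2 at depth 0
  add 193.145.0.0/16 -> H3 at depth 16

== LOOKUPS ==
["H0","H2","H2","no-route","H3","H1","H2","H3"]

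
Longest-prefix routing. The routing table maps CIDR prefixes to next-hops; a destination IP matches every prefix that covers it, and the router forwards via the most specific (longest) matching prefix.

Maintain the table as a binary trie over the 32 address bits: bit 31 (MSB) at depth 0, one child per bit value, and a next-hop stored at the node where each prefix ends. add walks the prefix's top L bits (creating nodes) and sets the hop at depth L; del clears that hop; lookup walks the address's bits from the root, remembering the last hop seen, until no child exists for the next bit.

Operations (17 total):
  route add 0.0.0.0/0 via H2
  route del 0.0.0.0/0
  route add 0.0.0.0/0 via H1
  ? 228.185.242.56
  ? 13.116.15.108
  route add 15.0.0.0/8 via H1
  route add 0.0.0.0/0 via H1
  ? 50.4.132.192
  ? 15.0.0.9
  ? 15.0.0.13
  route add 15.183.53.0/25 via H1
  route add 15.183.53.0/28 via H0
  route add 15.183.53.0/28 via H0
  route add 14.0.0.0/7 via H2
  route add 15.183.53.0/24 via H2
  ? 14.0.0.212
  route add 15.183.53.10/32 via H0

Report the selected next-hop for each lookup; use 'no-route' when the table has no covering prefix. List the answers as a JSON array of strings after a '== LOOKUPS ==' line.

Apply in order:
  add 0.0.0.0/0 -> H2 at depth 0
  - 0.0.0.0/0 clear@0
  add 0.0.0.0/0 -> H1 at depth 0
  ? 228.185.242.56  path d0:H1  best=H1
  ? 13.116.15.108  path d0:H1  best=H1
  add 15.0.0.0/8 -> H1 at depth 8
  add 0.0.0.0/0 -> H1 at depth 0
  ? 50.4.132.192  path d0:H1→d1:-→d2:-  best=H1
  ? 15.0.0.9  path d0:H1→d1:-→d2:-→d3:-→d4:-→d5:-→d6:-→d7:-→d8:H1  best=H1
  ? 15.0.0.13  path d0:H1→d1:-→d2:-→d3:-→d4:-→d5:-→d6:-→d7:-→d8:H1  best=H1
  add 15.183.53.0/25 -> H1 at depth 25
  add 15.183.53.0/28 -> H0 at depth 28
  add 15.183.53.0/28 -> H0 at depth 28
  add 14.0.0.0/7 -> H2 at depth 7
  add 15.183.53.0/24 -> H2 at depth 24
  ? 14.0.0.212  path d0:H1→d1:-→d2:-→d3:-→d4:-→d5:-→d6:-→d7:H2  best=H2
  add 15.183.53.10/32 -> H0 at depth 32

== LOOKUPS ==
["H1","H1","H1","H1","H1","H2"]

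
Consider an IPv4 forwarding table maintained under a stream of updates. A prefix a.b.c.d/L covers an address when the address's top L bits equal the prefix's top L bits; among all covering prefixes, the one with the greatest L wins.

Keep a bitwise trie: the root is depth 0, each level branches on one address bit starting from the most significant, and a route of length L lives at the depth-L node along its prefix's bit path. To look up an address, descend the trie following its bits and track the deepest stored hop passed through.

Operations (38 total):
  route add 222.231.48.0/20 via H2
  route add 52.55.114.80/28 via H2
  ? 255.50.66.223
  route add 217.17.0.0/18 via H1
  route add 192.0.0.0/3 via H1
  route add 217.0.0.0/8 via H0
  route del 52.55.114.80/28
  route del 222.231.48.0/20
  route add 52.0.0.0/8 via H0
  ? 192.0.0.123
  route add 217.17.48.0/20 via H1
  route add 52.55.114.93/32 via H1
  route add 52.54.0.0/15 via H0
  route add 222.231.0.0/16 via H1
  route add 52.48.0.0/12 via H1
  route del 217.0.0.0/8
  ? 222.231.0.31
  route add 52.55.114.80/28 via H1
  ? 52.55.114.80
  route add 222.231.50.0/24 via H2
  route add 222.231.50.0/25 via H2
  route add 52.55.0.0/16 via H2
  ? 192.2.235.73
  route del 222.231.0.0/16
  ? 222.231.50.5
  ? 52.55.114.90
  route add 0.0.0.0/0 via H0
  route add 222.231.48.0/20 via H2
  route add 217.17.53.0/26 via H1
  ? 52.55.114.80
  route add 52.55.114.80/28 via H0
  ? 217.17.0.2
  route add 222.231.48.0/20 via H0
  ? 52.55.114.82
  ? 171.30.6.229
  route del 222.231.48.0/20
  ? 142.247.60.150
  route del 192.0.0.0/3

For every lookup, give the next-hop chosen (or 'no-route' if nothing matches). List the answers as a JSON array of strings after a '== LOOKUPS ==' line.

Process each operation:
  + 222.231.48.0/20 (H2) depth=20
  + 52.55.114.80/28 (H2) depth=28
  lookup 255.50.66.223: bits 11 walk d0:-→d1:-→d2:- -> no-route
  + 217.17.0.0/18 (H1) depth=18
  + 192.0.0.0/3 (H1) depth=3
  + 217.0.0.0/8 (H0) depth=8
  del 52.55.114.80/28 (clear depth 28)
  del 222.231.48.0/20 (clear depth 20)
  + 52.0.0.0/8 (H0) depth=8
  lookup 192.0.0.123: bits 110 walk d0:-→d1:-→d2:-→d3:H1 -> H1
  + 217.17.48.0/20 (H1) depth=20
  + 52.55.114.93/32 (H1) depth=32
  + 52.54.0.0/15 (H0) depth=15
  + 222.231.0.0/16 (H1) depth=16
  + 52.48.0.0/12 (H1) depth=12
  del 217.0.0.0/8 (clear depth 8)
  lookup 222.231.0.31: bits 110111101110011100 walk d0:-→d1:-→d2:-→d3:H1→d4:-→d5:-→d6:-→d7:-→d8:-→d9:-→d10:-→d11:-→d12:-→d13:-→d14:-→d15:-→d16:H1→d17:-→d18:- -> H1
  + 52.55.114.80/28 (H1) depth=28
  lookup 52.55.114.80: bits 0011010000110111011100100101 walk d0:-→d1:-→d2:-→d3:-→d4:-→d5:-→d6:-→d7:-→d8:H0→d9:-→d10:-→d11:-→d12:H1→d13:-→d14:-→d15:H0→d16:-→d17:-→d18:-→d19:-→d20:-→d21:-→d22:-→d23:-→d24:-→d25:-→d26:-→d27:-→d28:H1 -> H1
  + 222.231.50.0/24 (H2) depth=24
  + 222.231.50.0/25 (H2) depth=25
  + 52.55.0.0/16 (H2) depth=16
  lookup 192.2.235.73: bits 110 walk d0:-→d1:-→d2:-→d3:H1 -> H1
  del 222.231.0.0/16 (clear depth 16)
  lookup 222.231.50.5: bits 1101111011100111001100100 walk d0:-→d1:-→d2:-→d3:H1→d4:-→d5:-→d6:-→d7:-→d8:-→d9:-→d10:-→d11:-→d12:-→d13:-→d14:-→d15:-→d16:-→d17:-→d18:-→d19:-→d20:-→d21:-→d22:-→d23:-→d24:H2→d25:H2 -> H2
  lookup 52.55.114.90: bits 00110100001101110111001001011 walk d0:-→d1:-→d2:-→d3:-→d4:-→d5:-→d6:-→d7:-→d8:H0→d9:-→d10:-→d11:-→d12:H1→d13:-→d14:-→d15:H0→d16:H2→d17:-→d18:-→d19:-→d20:-→d21:-→d22:-→d23:-→d24:-→d25:-→d26:-→d27:-→d28:H1→d29:- -> H1
  + 0.0.0.0/0 (H0) depth=0
  + 222.231.48.0/20 (H2) depth=20
  + 217.17.53.0/26 (H1) depth=26
  lookup 52.55.114.80: bits 0011010000110111011100100101 walk d0:H0→d1:-→d2:-→d3:-→d4:-→d5:-→d6:-→d7:-→d8:H0→d9:-→d10:-→d11:-→d12:H1→d13:-→d14:-→d15:H0→d16:H2→d17:-→d18:-→d19:-→d20:-→d21:-→d22:-→d23:-→d24:-→d25:-→d26:-→d27:-→d28:H1 -> H1
  + 52.55.114.80/28 (H0) depth=28
  lookup 217.17.0.2: bits 110110010001000100 walk d0:H0→d1:-→d2:-→d3:H1→d4:-→d5:-→d6:-→d7:-→d8:-→d9:-→d10:-→d11:-→d12:-→d13:-→d14:-→d15:-→d16:-→d17:-→d18:H1 -> H1
  + 222.231.48.0/20 (H0) depth=20
  lookup 52.55.114.82: bits 0011010000110111011100100101 walk d0:H0→d1:-→d2:-→d3:-→d4:-→d5:-→d6:-→d7:-→d8:H0→d9:-→d10:-→d11:-→d12:H1→d13:-→d14:-→d15:H0→d16:H2→d17:-→d18:-→d19:-→d20:-→d21:-→d22:-→d23:-→d24:-→d25:-→d26:-→d27:-→d28:H0 -> H0
  lookup 171.30.6.229: bits 1 walk d0:H0→d1:- -> H0
  del 222.231.48.0/20 (clear depth 20)
  lookup 142.247.60.150: bits 1 walk d0:H0→d1:- -> H0
  del 192.0.0.0/3 (clear depth 3)

== LOOKUPS ==
["no-route","H1","H1","H1","H1","H2","H1","H1","H1","H0","H0","H0"]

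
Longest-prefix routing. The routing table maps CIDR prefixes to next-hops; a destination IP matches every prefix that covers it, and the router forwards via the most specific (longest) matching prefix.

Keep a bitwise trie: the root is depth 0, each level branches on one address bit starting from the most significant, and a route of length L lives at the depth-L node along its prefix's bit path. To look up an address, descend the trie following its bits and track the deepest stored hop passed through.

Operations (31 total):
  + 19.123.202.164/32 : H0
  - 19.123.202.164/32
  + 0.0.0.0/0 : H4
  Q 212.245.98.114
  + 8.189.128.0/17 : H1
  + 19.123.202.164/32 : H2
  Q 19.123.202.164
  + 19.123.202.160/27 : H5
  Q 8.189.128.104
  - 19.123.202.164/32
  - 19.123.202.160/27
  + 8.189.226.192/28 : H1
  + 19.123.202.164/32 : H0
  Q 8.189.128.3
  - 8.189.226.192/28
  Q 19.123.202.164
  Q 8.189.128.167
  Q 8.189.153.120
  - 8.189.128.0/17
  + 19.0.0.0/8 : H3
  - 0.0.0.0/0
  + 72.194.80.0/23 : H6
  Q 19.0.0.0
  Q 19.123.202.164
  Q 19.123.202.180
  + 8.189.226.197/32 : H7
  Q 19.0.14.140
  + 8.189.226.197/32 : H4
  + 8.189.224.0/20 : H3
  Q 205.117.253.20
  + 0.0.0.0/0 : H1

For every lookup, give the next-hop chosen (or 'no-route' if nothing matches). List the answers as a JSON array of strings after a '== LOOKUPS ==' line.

Apply in order:
  add 19.123.202.164/32 -> H0 at depth 32
  - 19.123.202.164/32 clear@32
  add 0.0.0.0/0 -> H4 at depth 0
  ? 212.245.98.114  path d0:H4  best=H4
  add 8.189.128.0/17 -> H1 at depth 17
  add 19.123.202.164/32 -> H2 at depth 32
  ? 19.123.202.164  path d0:H4→d1:-→d2:-→d3:-→d4:-→d5:-→d6:-→d7:-→d8:-→d9:-→d10:-→d11:-→d12:-→d13:-→d14:-→d15:-→d16:-→d17:-→d18:-→d19:-→d20:-→d21:-→d22:-→d23:-→d24:-→d25:-→d26:-→d27:-→d28:-→d29:-→d30:-→d31:-→d32:H2  best=H2
  add 19.123.202.160/27 -> H5 at depth 27
  ? 8.189.128.104  path d0:H4→d1:-→d2:-→d3:-→d4:-→d5:-→d6:-→d7:-→d8:-→d9:-→d10:-→d11:-→d12:-→d13:-→d14:-→d15:-→d16:-→d17:H1  best=H1
  - 19.123.202.164/32 clear@32
  - 19.123.202.160/27 clear@27
  add 8.189.226.192/28 -> H1 at depth 28
  add 19.123.202.164/32 -> H0 at depth 32
  ? 8.189.128.3  path d0:H4→d1:-→d2:-→d3:-→d4:-→d5:-→d6:-→d7:-→d8:-→d9:-→d10:-→d11:-→d12:-→d13:-→d14:-→d15:-→d16:-→d17:H1  best=H1
  - 8.189.226.192/28 clear@28
  ? 19.123.202.164  path d0:H4→d1:-→d2:-→d3:-→d4:-→d5:-→d6:-→d7:-→d8:-→d9:-→d10:-→d11:-→d12:-→d13:-→d14:-→d15:-→d16:-→d17:-→d18:-→d19:-→d20:-→d21:-→d22:-→d23:-→d24:-→d25:-→d26:-→d27:-→d28:-→d29:-→d30:-→d31:-→d32:H0  best=H0
  ? 8.189.128.167  path d0:H4→d1:-→d2:-→d3:-→d4:-→d5:-→d6:-→d7:-→d8:-→d9:-→d10:-→d11:-→d12:-→d13:-→d14:-→d15:-→d16:-→d17:H1  best=H1
  ? 8.189.153.120  path d0:H4→d1:-→d2:-→d3:-→d4:-→d5:-→d6:-→d7:-→d8:-→d9:-→d10:-→d11:-→d12:-→d13:-→d14:-→d15:-→d16:-→d17:H1  best=H1
  - 8.189.128.0/17 clear@17
  add 19.0.0.0/8 -> H3 at depth 8
  - 0.0.0.0/0 clear@0
  add 72.194.80.0/23 -> H6 at depth 23
  ? 19.0.0.0  path d0:-→d1:-→d2:-→d3:-→d4:-→d5:-→d6:-→d7:-→d8:H3→d9:-  best=H3
  ? 19.123.202.164  path d0:-→d1:-→d2:-→d3:-→d4:-→d5:-→d6:-→d7:-→d8:H3→d9:-→d10:-→d11:-→d12:-→d13:-→d14:-→d15:-→d16:-→d17:-→d18:-→d19:-→d20:-→d21:-→d22:-→d23:-→d24:-→d25:-→d26:-→d27:-→d28:-→d29:-→d30:-→d31:-→d32:H0  best=H0
  ? 19.123.202.180  path d0:-→d1:-→d2:-→d3:-→d4:-→d5:-→d6:-→d7:-→d8:H3→d9:-→d10:-→d11:-→d12:-→d13:-→d14:-→d15:-→d16:-→d17:-→d18:-→d19:-→d20:-→d21:-→d22:-→d23:-→d24:-→d25:-→d26:-→d27:-  best=H3
  add 8.189.226.197/32 -> H7 at depth 32
  ? 19.0.14.140  path d0:-→d1:-→d2:-→d3:-→d4:-→d5:-→d6:-→d7:-→d8:H3→d9:-  best=H3
  add 8.189.226.197/32 -> H4 at depth 32
  add 8.189.224.0/20 -> H3 at depth 20
  ? 205.117.253.20  path d0:-  best=no-route
  add 0.0.0.0/0 -> H1 at depth 0

== LOOKUPS ==
["H4","H2","H1","H1","H0","H1","H1","H3","H0","H3","H3","no-route"]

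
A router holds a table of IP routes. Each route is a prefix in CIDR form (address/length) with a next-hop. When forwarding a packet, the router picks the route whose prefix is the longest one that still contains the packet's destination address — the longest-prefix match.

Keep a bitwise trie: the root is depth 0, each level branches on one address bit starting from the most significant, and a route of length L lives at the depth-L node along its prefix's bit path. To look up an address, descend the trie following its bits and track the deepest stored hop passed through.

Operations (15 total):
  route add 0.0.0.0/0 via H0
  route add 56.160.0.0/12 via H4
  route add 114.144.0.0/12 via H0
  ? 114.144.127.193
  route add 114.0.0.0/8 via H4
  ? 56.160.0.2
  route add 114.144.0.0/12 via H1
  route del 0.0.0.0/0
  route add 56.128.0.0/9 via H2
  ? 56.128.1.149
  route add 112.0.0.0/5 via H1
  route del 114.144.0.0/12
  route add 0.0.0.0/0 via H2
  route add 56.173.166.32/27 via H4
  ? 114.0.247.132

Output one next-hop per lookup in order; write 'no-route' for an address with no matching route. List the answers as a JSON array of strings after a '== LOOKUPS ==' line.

Process each operation:
  add 0.0.0.0/0 -> H0 at depth 0
  add 56.160.0.0/12 -> H4 at depth 12
  add 114.144.0.0/12 -> H0 at depth 12
  lookup 114.144.127.193: bits 011100101001 walk d0:H0→d1:-→d2:-→d3:-→d4:-→d5:-→d6:-→d7:-→d8:-→d9:-→d10:-→d11:-→d12:H0 -> H0
  add 114.0.0.0/8 -> H4 at depth 8
  lookup 56.160.0.2: bits 001110001010 walk d0:H0→d1:-→d2:-→d3:-→d4:-→d5:-→d6:-→d7:-→d8:-→d9:-→d10:-→d11:-→d12:H4 -> H4
  add 114.144.0.0/12 -> H1 at depth 12
  - 0.0.0.0/0 clear@0
  add 56.128.0.0/9 -> H2 at depth 9
  lookup 56.128.1.149: bits 0011100010 walk d0:-→d1:-→d2:-→d3:-→d4:-→d5:-→d6:-→d7:-→d8:-→d9:H2→d10:- -> H2
  add 112.0.0.0/5 -> H1 at depth 5
  - 114.144.0.0/12 clear@12
  add 0.0.0.0/0 -> H2 at depth 0
  add 56.173.166.32/27 -> H4 at depth 27
  lookup 114.0.247.132: bits 01110010 walk d0:H2→d1:-→d2:-→d3:-→d4:-→d5:H1→d6:-→d7:-→d8:H4 -> H4

== LOOKUPS ==
["H0","H4","H2","H4"]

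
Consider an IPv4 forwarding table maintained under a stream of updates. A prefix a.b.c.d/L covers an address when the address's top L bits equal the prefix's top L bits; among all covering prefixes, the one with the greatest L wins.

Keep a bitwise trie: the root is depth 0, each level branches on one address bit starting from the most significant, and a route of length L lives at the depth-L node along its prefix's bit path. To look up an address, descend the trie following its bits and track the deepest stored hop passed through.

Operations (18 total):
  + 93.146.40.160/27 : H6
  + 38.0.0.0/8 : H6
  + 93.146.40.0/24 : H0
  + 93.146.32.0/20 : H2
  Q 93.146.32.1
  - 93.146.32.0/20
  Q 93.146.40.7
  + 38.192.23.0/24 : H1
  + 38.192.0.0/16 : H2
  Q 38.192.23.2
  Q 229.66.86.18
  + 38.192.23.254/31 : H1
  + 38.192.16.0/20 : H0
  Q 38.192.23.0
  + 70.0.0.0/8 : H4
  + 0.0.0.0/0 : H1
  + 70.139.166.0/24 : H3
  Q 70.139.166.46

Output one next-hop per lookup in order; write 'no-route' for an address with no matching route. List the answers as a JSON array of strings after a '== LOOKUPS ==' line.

Process each operation:
  add 93.146.40.160/27 -> H6 at depth 27
  add 38.0.0.0/8 -> H6 at depth 8
  add 93.146.40.0/24 -> H0 at depth 24
  add 93.146.32.0/20 -> H2 at depth 20
  Q 93.146.32.1: descend 01011101100100100010 ; hops seen [H2] ; pick H2
  - 93.146.32.0/20 clear@20
  Q 93.146.40.7: descend 010111011001001000101000 ; hops seen [H0] ; pick H0
  add 38.192.23.0/24 -> H1 at depth 24
  add 38.192.0.0/16 -> H2 at depth 16
  Q 38.192.23.2: descend 001001101100000000010111 ; hops seen [H6,H2,H1] ; pick H1
  Q 229.66.86.18: descend ε ; hops seen [∅] ; pick no-route
  add 38.192.23.254/31 -> H1 at depth 31
  add 38.192.16.0/20 -> H0 at depth 20
  Q 38.192.23.0: descend 001001101100000000010111 ; hops seen [H6,H2,H0,H1] ; pick H1
  add 70.0.0.0/8 -> H4 at depth 8
  add 0.0.0.0/0 -> H1 at depth 0
  add 70.139.166.0/24 -> H3 at depth 24
  Q 70.139.166.46: descend 010001101000101110100110 ; hops seen [H1,H4,H3] ; pick H3

== LOOKUPS ==
["H2","H0","H1","no-route","H1","H3"]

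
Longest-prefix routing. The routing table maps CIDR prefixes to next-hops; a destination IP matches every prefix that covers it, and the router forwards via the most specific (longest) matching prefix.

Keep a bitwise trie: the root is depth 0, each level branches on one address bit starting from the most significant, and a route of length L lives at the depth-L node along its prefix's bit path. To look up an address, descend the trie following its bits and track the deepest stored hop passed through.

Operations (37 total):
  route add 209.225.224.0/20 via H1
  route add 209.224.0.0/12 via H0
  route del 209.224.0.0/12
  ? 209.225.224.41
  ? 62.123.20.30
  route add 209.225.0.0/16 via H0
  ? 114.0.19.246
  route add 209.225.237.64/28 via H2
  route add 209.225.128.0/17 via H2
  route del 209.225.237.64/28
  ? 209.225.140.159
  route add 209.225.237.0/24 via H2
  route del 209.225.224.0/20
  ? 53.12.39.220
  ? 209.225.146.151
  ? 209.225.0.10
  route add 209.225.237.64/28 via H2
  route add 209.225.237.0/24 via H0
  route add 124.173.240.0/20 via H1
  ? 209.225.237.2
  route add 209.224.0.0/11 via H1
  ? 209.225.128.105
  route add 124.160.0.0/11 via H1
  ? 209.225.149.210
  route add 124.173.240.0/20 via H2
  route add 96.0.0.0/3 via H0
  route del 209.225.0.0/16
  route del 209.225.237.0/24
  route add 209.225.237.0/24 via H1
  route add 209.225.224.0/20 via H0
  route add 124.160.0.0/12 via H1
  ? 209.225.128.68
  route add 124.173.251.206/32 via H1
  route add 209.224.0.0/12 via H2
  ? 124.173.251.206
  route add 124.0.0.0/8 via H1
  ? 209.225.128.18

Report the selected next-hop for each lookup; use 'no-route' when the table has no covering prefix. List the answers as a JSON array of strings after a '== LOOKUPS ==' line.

Process each operation:
  + 209.225.224.0/20 (H1) depth=20
  + 209.224.0.0/12 (H0) depth=12
  del 209.224.0.0/12 (clear depth 12)
  Q 209.225.224.41: descend 11010001111000011110 ; hops seen [H1] ; pick H1
  Q 62.123.20.30: descend ε ; hops seen [∅] ; pick no-route
  + 209.225.0.0/16 (H0) depth=16
  Q 114.0.19.246: descend ε ; hops seen [∅] ; pick no-route
  + 209.225.237.64/28 (H2) depth=28
  + 209.225.128.0/17 (H2) depth=17
  del 209.225.237.64/28 (clear depth 28)
  Q 209.225.140.159: descend 11010001111000011 ; hops seen [H0,H2] ; pick H2
  + 209.225.237.0/24 (H2) depth=24
  del 209.225.224.0/20 (clear depth 20)
  Q 53.12.39.220: descend ε ; hops seen [∅] ; pick no-route
  Q 209.225.146.151: descend 11010001111000011 ; hops seen [H0,H2] ; pick H2
  Q 209.225.0.10: descend 1101000111100001 ; hops seen [H0] ; pick H0
  + 209.225.237.64/28 (H2) depth=28
  + 209.225.237.0/24 (H0) depth=24
  + 124.173.240.0/20 (H1) depth=20
  Q 209.225.237.2: descend 1101000111100001111011010 ; hops seen [H0,H2,H0] ; pick H0
  + 209.224.0.0/11 (H1) depth=11
  Q 209.225.128.105: descend 11010001111000011 ; hops seen [H1,H0,H2] ; pick H2
  + 124.160.0.0/11 (H1) depth=11
  Q 209.225.149.210: descend 11010001111000011 ; hops seen [H1,H0,H2] ; pick H2
  + 124.173.240.0/20 (H2) depth=20
  + 96.0.0.0/3 (H0) depth=3
  del 209.225.0.0/16 (clear depth 16)
  del 209.225.237.0/24 (clear depth 24)
  + 209.225.237.0/24 (H1) depth=24
  + 209.225.224.0/20 (H0) depth=20
  + 124.160.0.0/12 (H1) depth=12
  Q 209.225.128.68: descend 11010001111000011 ; hops seen [H1,H2] ; pick H2
  + 124.173.251.206/32 (H1) depth=32
  + 209.224.0.0/12 (H2) depth=12
  Q 124.173.251.206: descend 01111100101011011111101111001110 ; hops seen [H0,H1,H1,H2,H1] ; pick H1
  + 124.0.0.0/8 (H1) depth=8
  Q 209.225.128.18: descend 11010001111000011 ; hops seen [H1,H2,H2] ; pick H2

== LOOKUPS ==
["H1","no-route","no-route","H2","no-route","H2","H0","H0","H2","H2","H2","H1","H2"]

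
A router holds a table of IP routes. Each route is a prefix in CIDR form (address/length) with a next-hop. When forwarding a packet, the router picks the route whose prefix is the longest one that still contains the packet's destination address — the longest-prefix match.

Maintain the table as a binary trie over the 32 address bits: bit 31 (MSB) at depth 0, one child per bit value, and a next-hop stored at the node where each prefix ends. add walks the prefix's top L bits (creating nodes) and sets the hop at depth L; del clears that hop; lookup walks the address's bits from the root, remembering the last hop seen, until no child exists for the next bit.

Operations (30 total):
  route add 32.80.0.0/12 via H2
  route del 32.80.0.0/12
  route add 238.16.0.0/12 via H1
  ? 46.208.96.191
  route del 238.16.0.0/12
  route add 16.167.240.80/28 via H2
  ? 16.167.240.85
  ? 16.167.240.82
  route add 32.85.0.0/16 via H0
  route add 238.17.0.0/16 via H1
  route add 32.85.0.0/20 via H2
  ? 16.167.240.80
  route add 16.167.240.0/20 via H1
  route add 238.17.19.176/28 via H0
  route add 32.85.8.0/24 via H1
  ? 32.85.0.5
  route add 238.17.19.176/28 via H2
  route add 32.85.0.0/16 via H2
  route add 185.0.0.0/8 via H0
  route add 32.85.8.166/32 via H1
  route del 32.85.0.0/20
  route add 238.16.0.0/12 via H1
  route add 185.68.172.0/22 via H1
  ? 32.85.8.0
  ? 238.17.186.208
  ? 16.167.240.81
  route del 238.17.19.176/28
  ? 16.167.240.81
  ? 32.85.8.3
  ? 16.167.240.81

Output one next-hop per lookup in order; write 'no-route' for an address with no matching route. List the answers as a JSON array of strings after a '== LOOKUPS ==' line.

Trace:
  add 32.80.0.0/12 -> H2 at depth 12
  del 32.80.0.0/12 (clear depth 12)
  add 238.16.0.0/12 -> H1 at depth 12
  lookup 46.208.96.191: bits 0010 walk d0:-→d1:-→d2:-→d3:-→d4:- -> no-route
  del 238.16.0.0/12 (clear depth 12)
  add 16.167.240.80/28 -> H2 at depth 28
  lookup 16.167.240.85: bits 0001000010100111111100000101 walk d0:-→d1:-→d2:-→d3:-→d4:-→d5:-→d6:-→d7:-→d8:-→d9:-→d10:-→d11:-→d12:-→d13:-→d14:-→d15:-→d16:-→d17:-→d18:-→d19:-→d20:-→d21:-→d22:-→d23:-→d24:-→d25:-→d26:-→d27:-→d28:H2 -> H2
  lookup 16.167.240.82: bits 0001000010100111111100000101 walk d0:-→d1:-→d2:-→d3:-→d4:-→d5:-→d6:-→d7:-→d8:-→d9:-→d10:-→d11:-→d12:-→d13:-→d14:-→d15:-→d16:-→d17:-→d18:-→d19:-→d20:-→d21:-→d22:-→d23:-→d24:-→d25:-→d26:-→d27:-→d28:H2 -> H2
  add 32.85.0.0/16 -> H0 at depth 16
  add 238.17.0.0/16 -> H1 at depth 16
  add 32.85.0.0/20 -> H2 at depth 20
  lookup 16.167.240.80: bits 0001000010100111111100000101 walk d0:-→d1:-→d2:-→d3:-→d4:-→d5:-→d6:-→d7:-→d8:-→d9:-→d10:-→d11:-→d12:-→d13:-→d14:-→d15:-→d16:-→d17:-→d18:-→d19:-→d20:-→d21:-→d22:-→d23:-→d24:-→d25:-→d26:-→d27:-→d28:H2 -> H2
  add 16.167.240.0/20 -> H1 at depth 20
  add 238.17.19.176/28 -> H0 at depth 28
  add 32.85.8.0/24 -> H1 at depth 24
  lookup 32.85.0.5: bits 00100000010101010000 walk d0:-→d1:-→d2:-→d3:-→d4:-→d5:-→d6:-→d7:-→d8:-→d9:-→d10:-→d11:-→d12:-→d13:-→d14:-→d15:-→d16:H0→d17:-→d18:-→d19:-→d20:H2 -> H2
  add 238.17.19.176/28 -> H2 at depth 28
  add 32.85.0.0/16 -> H2 at depth 16
  add 185.0.0.0/8 -> H0 at depth 8
  add 32.85.8.166/32 -> H1 at depth 32
  del 32.85.0.0/20 (clear depth 20)
  add 238.16.0.0/12 -> H1 at depth 12
  add 185.68.172.0/22 -> H1 at depth 22
  lookup 32.85.8.0: bits 001000000101010100001000 walk d0:-→d1:-→d2:-→d3:-→d4:-→d5:-→d6:-→d7:-→d8:-→d9:-→d10:-→d11:-→d12:-→d13:-→d14:-→d15:-→d16:H2→d17:-→d18:-→d19:-→d20:-→d21:-→d22:-→d23:-→d24:H1 -> H1
  lookup 238.17.186.208: bits 1110111000010001 walk d0:-→d1:-→d2:-→d3:-→d4:-→d5:-→d6:-→d7:-→d8:-→d9:-→d10:-→d11:-→d12:H1→d13:-→d14:-→d15:-→d16:H1 -> H1
  lookup 16.167.240.81: bits 0001000010100111111100000101 walk d0:-→d1:-→d2:-→d3:-→d4:-→d5:-→d6:-→d7:-→d8:-→d9:-→d10:-→d11:-→d12:-→d13:-→d14:-→d15:-→d16:-→d17:-→d18:-→d19:-→d20:H1→d21:-→d22:-→d23:-→d24:-→d25:-→d26:-→d27:-→d28:H2 -> H2
  del 238.17.19.176/28 (clear depth 28)
  lookup 16.167.240.81: bits 0001000010100111111100000101 walk d0:-→d1:-→d2:-→d3:-→d4:-→d5:-→d6:-→d7:-→d8:-→d9:-→d10:-→d11:-→d12:-→d13:-→d14:-→d15:-→d16:-→d17:-→d18:-→d19:-→d20:H1→d21:-→d22:-→d23:-→d24:-→d25:-→d26:-→d27:-→d28:H2 -> H2
  lookup 32.85.8.3: bits 001000000101010100001000 walk d0:-→d1:-→d2:-→d3:-→d4:-→d5:-→d6:-→d7:-→d8:-→d9:-→d10:-→d11:-→d12:-→d13:-→d14:-→d15:-→d16:H2→d17:-→d18:-→d19:-→d20:-→d21:-→d22:-→d23:-→d24:H1 -> H1
  lookup 16.167.240.81: bits 0001000010100111111100000101 walk d0:-→d1:-→d2:-→d3:-→d4:-→d5:-→d6:-→d7:-→d8:-→d9:-→d10:-→d11:-→d12:-→d13:-→d14:-→d15:-→d16:-→d17:-→d18:-→d19:-→d20:H1→d21:-→d22:-→d23:-→d24:-→d25:-→d26:-→d27:-→d28:H2 -> H2

== LOOKUPS ==
["no-route","H2","H2","H2","H2","H1","H1","H2","H2","H1","H2"]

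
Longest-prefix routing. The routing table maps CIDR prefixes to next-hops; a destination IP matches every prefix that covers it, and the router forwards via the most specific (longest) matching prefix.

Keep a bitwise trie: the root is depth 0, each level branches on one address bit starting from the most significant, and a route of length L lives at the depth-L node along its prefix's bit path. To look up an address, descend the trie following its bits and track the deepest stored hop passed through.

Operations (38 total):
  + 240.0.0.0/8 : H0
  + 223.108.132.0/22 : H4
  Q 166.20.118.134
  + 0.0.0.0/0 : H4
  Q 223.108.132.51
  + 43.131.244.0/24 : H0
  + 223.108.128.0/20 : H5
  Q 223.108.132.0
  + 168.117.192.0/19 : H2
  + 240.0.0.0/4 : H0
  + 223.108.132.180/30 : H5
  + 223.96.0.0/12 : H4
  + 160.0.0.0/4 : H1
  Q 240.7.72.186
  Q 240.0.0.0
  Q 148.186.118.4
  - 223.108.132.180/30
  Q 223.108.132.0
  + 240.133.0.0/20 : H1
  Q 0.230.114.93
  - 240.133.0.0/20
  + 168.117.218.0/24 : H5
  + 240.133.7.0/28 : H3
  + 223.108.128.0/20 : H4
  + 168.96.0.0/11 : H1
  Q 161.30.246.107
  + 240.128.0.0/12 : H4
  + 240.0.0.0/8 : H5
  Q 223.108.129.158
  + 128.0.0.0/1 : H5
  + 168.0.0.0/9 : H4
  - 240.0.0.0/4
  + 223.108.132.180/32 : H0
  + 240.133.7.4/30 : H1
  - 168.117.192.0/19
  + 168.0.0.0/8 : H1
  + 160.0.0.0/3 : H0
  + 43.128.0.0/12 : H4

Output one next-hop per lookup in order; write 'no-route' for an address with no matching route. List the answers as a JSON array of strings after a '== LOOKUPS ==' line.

Trace:
  + 240.0.0.0/8 (H0) depth=8
  + 223.108.132.0/22 (H4) depth=22
  lookup 166.20.118.134: bits 1 walk d0:-→d1:- -> no-route
  + 0.0.0.0/0 (H4) depth=0
  lookup 223.108.132.51: bits 1101111101101100100001 walk d0:H4→d1:-→d2:-→d3:-→d4:-→d5:-→d6:-→d7:-→d8:-→d9:-→d10:-→d11:-→d12:-→d13:-→d14:-→d15:-→d16:-→d17:-→d18:-→d19:-→d20:-→d21:-→d22:H4 -> H4
  + 43.131.244.0/24 (H0) depth=24
  + 223.108.128.0/20 (H5) depth=20
  lookup 223.108.132.0: bits 1101111101101100100001 walk d0:H4→d1:-→d2:-→d3:-→d4:-→d5:-→d6:-→d7:-→d8:-→d9:-→d10:-→d11:-→d12:-→d13:-→d14:-→d15:-→d16:-→d17:-→d18:-→d19:-→d20:H5→d21:-→d22:H4 -> H4
  + 168.117.192.0/19 (H2) depth=19
  + 240.0.0.0/4 (H0) depth=4
  + 223.108.132.180/30 (H5) depth=30
  + 223.96.0.0/12 (H4) depth=12
  + 160.0.0.0/4 (H1) depth=4
  lookup 240.7.72.186: bits 11110000 walk d0:H4→d1:-→d2:-→d3:-→d4:H0→d5:-→d6:-→d7:-→d8:H0 -> H0
  lookup 240.0.0.0: bits 11110000 walk d0:H4→d1:-→d2:-→d3:-→d4:H0→d5:-→d6:-→d7:-→d8:H0 -> H0
  lookup 148.186.118.4: bits 10 walk d0:H4→d1:-→d2:- -> H4
  del 223.108.132.180/30 (clear depth 30)
  lookup 223.108.132.0: bits 110111110110110010000100 walk d0:H4→d1:-→d2:-→d3:-→d4:-→d5:-→d6:-→d7:-→d8:-→d9:-→d10:-→d11:-→d12:H4→d13:-→d14:-→d15:-→d16:-→d17:-→d18:-→d19:-→d20:H5→d21:-→d22:H4→d23:-→d24:- -> H4
  + 240.133.0.0/20 (H1) depth=20
  lookup 0.230.114.93: bits 00 walk d0:H4→d1:-→d2:- -> H4
  del 240.133.0.0/20 (clear depth 20)
  + 168.117.218.0/24 (H5) depth=24
  + 240.133.7.0/28 (H3) depth=28
  + 223.108.128.0/20 (H4) depth=20
  + 168.96.0.0/11 (H1) depth=11
  lookup 161.30.246.107: bits 1010 walk d0:H4→d1:-→d2:-→d3:-→d4:H1 -> H1
  + 240.128.0.0/12 (H4) depth=12
  + 240.0.0.0/8 (H5) depth=8
  lookup 223.108.129.158: bits 110111110110110010000 walk d0:H4→d1:-→d2:-→d3:-→d4:-→d5:-→d6:-→d7:-→d8:-→d9:-→d10:-→d11:-→d12:H4→d13:-→d14:-→d15:-→d16:-→d17:-→d18:-→d19:-→d20:H4→d21:- -> H4
  + 128.0.0.0/1 (H5) depth=1
  + 168.0.0.0/9 (H4) depth=9
  del 240.0.0.0/4 (clear depth 4)
  + 223.108.132.180/32 (H0) depth=32
  + 240.133.7.4/30 (H1) depth=30
  del 168.117.192.0/19 (clear depth 19)
  + 168.0.0.0/8 (H1) depth=8
  + 160.0.0.0/3 (H0) depth=3
  + 43.128.0.0/12 (H4) depth=12

== LOOKUPS ==
["no-route","H4","H4","H0","H0","H4","H4","H4","H1","H4"]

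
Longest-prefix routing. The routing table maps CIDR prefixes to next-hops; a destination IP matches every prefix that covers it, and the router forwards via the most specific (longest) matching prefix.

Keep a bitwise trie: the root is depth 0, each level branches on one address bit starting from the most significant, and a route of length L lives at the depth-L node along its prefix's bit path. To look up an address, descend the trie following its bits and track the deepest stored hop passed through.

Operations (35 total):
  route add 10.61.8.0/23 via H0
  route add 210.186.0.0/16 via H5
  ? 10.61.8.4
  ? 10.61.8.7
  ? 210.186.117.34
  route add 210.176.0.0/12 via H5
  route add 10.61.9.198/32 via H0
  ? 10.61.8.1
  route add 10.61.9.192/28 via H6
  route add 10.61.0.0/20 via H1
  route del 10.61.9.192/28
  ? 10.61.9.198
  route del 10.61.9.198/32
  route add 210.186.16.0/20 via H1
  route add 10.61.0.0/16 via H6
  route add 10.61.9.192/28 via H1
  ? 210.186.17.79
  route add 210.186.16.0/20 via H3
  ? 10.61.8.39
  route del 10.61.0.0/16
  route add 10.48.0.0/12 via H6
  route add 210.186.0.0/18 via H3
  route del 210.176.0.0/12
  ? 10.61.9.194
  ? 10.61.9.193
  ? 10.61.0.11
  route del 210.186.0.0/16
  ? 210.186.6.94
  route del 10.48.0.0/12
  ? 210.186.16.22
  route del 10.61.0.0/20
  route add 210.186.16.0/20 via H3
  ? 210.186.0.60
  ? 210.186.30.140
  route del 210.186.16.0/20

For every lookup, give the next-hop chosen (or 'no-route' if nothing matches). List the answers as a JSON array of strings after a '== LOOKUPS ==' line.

Apply in order:
  + 10.61.8.0/23 (H0) depth=23
  + 210.186.0.0/16 (H5) depth=16
  ? 10.61.8.4  path d0:-→d1:-→d2:-→d3:-→d4:-→d5:-→d6:-→d7:-→d8:-→d9:-→d10:-→d11:-→d12:-→d13:-→d14:-→d15:-→d16:-→d17:-→d18:-→d19:-→d20:-→d21:-→d22:-→d23:H0  best=H0
  ? 10.61.8.7  path d0:-→d1:-→d2:-→d3:-→d4:-→d5:-→d6:-→d7:-→d8:-→d9:-→d10:-→d11:-→d12:-→d13:-→d14:-→d15:-→d16:-→d17:-→d18:-→d19:-→d20:-→d21:-→d22:-→d23:H0  best=H0
  ? 210.186.117.34  path d0:-→d1:-→d2:-→d3:-→d4:-→d5:-→d6:-→d7:-→d8:-→d9:-→d10:-→d11:-→d12:-→d13:-→d14:-→d15:-→d16:H5  best=H5
  + 210.176.0.0/12 (H5) depth=12
  + 10.61.9.198/32 (H0) depth=32
  ? 10.61.8.1  path d0:-→d1:-→d2:-→d3:-→d4:-→d5:-→d6:-→d7:-→d8:-→d9:-→d10:-→d11:-→d12:-→d13:-→d14:-→d15:-→d16:-→d17:-→d18:-→d19:-→d20:-→d21:-→d22:-→d23:H0  best=H0
  + 10.61.9.192/28 (H6) depth=28
  + 10.61.0.0/20 (H1) depth=20
  del 10.61.9.192/28 (clear depth 28)
  ? 10.61.9.198  path d0:-→d1:-→d2:-→d3:-→d4:-→d5:-→d6:-→d7:-→d8:-→d9:-→d10:-→d11:-→d12:-→d13:-→d14:-→d15:-→d16:-→d17:-→d18:-→d19:-→d20:H1→d21:-→d22:-→d23:H0→d24:-→d25:-→d26:-→d27:-→d28:-→d29:-→d30:-→d31:-→d32:H0  best=H0
  del 10.61.9.198/32 (clear depth 32)
  + 210.186.16.0/20 (H1) depth=20
  + 10.61.0.0/16 (H6) depth=16
  + 10.61.9.192/28 (H1) depth=28
  ? 210.186.17.79  path d0:-→d1:-→d2:-→d3:-→d4:-→d5:-→d6:-→d7:-→d8:-→d9:-→d10:-→d11:-→d12:H5→d13:-→d14:-→d15:-→d16:H5→d17:-→d18:-→d19:-→d20:H1  best=H1
  + 210.186.16.0/20 (H3) depth=20
  ? 10.61.8.39  path d0:-→d1:-→d2:-→d3:-→d4:-→d5:-→d6:-→d7:-→d8:-→d9:-→d10:-→d11:-→d12:-→d13:-→d14:-→d15:-→d16:H6→d17:-→d18:-→d19:-→d20:H1→d21:-→d22:-→d23:H0  best=H0
  del 10.61.0.0/16 (clear depth 16)
  + 10.48.0.0/12 (H6) depth=12
  + 210.186.0.0/18 (H3) depth=18
  del 210.176.0.0/12 (clear depth 12)
  ? 10.61.9.194  path d0:-→d1:-→d2:-→d3:-→d4:-→d5:-→d6:-→d7:-→d8:-→d9:-→d10:-→d11:-→d12:H6→d13:-→d14:-→d15:-→d16:-→d17:-→d18:-→d19:-→d20:H1→d21:-→d22:-→d23:H0→d24:-→d25:-→d26:-→d27:-→d28:H1→d29:-  best=H1
  ? 10.61.9.193  path d0:-→d1:-→d2:-→d3:-→d4:-→d5:-→d6:-→d7:-→d8:-→d9:-→d10:-→d11:-→d12:H6→d13:-→d14:-→d15:-→d16:-→d17:-→d18:-→d19:-→d20:H1→d21:-→d22:-→d23:H0→d24:-→d25:-→d26:-→d27:-→d28:H1→d29:-  best=H1
  ? 10.61.0.11  path d0:-→d1:-→d2:-→d3:-→d4:-→d5:-→d6:-→d7:-→d8:-→d9:-→d10:-→d11:-→d12:H6→d13:-→d14:-→d15:-→d16:-→d17:-→d18:-→d19:-→d20:H1  best=H1
  del 210.186.0.0/16 (clear depth 16)
  ? 210.186.6.94  path d0:-→d1:-→d2:-→d3:-→d4:-→d5:-→d6:-→d7:-→d8:-→d9:-→d10:-→d11:-→d12:-→d13:-→d14:-→d15:-→d16:-→d17:-→d18:H3→d19:-  best=H3
  del 10.48.0.0/12 (clear depth 12)
  ? 210.186.16.22  path d0:-→d1:-→d2:-→d3:-→d4:-→d5:-→d6:-→d7:-→d8:-→d9:-→d10:-→d11:-→d12:-→d13:-→d14:-→d15:-→d16:-→d17:-→d18:H3→d19:-→d20:H3  best=H3
  del 10.61.0.0/20 (clear depth 20)
  + 210.186.16.0/20 (H3) depth=20
  ? 210.186.0.60  path d0:-→d1:-→d2:-→d3:-→d4:-→d5:-→d6:-→d7:-→d8:-→d9:-→d10:-→d11:-→d12:-→d13:-→d14:-→d15:-→d16:-→d17:-→d18:H3→d19:-  best=H3
  ? 210.186.30.140  path d0:-→d1:-→d2:-→d3:-→d4:-→d5:-→d6:-→d7:-→d8:-→d9:-→d10:-→d11:-→d12:-→d13:-→d14:-→d15:-→d16:-→d17:-→d18:H3→d19:-→d20:H3  best=H3
  del 210.186.16.0/20 (clear depth 20)

== LOOKUPS ==
["H0","H0","H5","H0","H0","H1","H0","H1","H1","H1","H3","H3","H3","H3"]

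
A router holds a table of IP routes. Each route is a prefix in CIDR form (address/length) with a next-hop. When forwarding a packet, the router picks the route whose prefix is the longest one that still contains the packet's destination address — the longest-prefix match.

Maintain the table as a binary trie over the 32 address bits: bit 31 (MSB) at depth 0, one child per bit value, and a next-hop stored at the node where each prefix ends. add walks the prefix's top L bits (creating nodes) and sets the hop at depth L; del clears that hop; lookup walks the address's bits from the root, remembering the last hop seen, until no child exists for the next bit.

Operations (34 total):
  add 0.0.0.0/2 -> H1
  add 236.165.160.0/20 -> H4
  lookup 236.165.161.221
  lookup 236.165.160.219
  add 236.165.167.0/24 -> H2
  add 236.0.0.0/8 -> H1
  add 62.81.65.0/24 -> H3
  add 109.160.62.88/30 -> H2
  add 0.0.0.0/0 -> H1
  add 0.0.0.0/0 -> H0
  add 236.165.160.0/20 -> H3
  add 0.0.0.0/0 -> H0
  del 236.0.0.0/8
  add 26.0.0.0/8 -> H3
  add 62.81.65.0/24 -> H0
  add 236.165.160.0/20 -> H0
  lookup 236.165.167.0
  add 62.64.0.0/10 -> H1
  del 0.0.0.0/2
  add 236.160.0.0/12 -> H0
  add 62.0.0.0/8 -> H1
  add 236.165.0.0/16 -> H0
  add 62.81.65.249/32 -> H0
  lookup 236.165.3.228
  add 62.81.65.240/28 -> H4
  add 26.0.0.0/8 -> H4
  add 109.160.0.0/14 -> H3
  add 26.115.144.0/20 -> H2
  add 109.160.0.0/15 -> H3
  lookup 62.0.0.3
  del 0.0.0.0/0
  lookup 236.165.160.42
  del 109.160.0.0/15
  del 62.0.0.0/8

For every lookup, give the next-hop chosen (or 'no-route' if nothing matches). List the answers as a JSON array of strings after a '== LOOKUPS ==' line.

Apply in order:
  add 0.0.0.0/2 -> H1 at depth 2
  add 236.165.160.0/20 -> H4 at depth 20
  ? 236.165.161.221  path d0:-→d1:-→d2:-→d3:-→d4:-→d5:-→d6:-→d7:-→d8:-→d9:-→d10:-→d11:-→d12:-→d13:-→d14:-→d15:-→d16:-→d17:-→d18:-→d19:-→d20:H4  best=H4
  ? 236.165.160.219  path d0:-→d1:-→d2:-→d3:-→d4:-→d5:-→d6:-→d7:-→d8:-→d9:-→d10:-→d11:-→d12:-→d13:-→d14:-→d15:-→d16:-→d17:-→d18:-→d19:-→d20:H4  best=H4
  add 236.165.167.0/24 -> H2 at depth 24
  add 236.0.0.0/8 -> H1 at depth 8
  add 62.81.65.0/24 -> H3 at depth 24
  add 109.160.62.88/30 -> H2 at depth 30
  add 0.0.0.0/0 -> H1 at depth 0
  add 0.0.0.0/0 -> H0 at depth 0
  add 236.165.160.0/20 -> H3 at depth 20
  add 0.0.0.0/0 -> H0 at depth 0
  del 236.0.0.0/8 (clear depth 8)
  add 26.0.0.0/8 -> H3 at depth 8
  add 62.81.65.0/24 -> H0 at depth 24
  add 236.165.160.0/20 -> H0 at depth 20
  ? 236.165.167.0  path d0:H0→d1:-→d2:-→d3:-→d4:-→d5:-→d6:-→d7:-→d8:-→d9:-→d10:-→d11:-→d12:-→d13:-→d14:-→d15:-→d16:-→d17:-→d18:-→d19:-→d20:H0→d21:-→d22:-→d23:-→d24:H2  best=H2
  add 62.64.0.0/10 -> H1 at depth 10
  del 0.0.0.0/2 (clear depth 2)
  add 236.160.0.0/12 -> H0 at depth 12
  add 62.0.0.0/8 -> H1 at depth 8
  add 236.165.0.0/16 -> H0 at depth 16
  add 62.81.65.249/32 -> H0 at depth 32
  ? 236.165.3.228  path d0:H0→d1:-→d2:-→d3:-→d4:-→d5:-→d6:-→d7:-→d8:-→d9:-→d10:-→d11:-→d12:H0→d13:-→d14:-→d15:-→d16:H0  best=H0
  add 62.81.65.240/28 -> H4 at depth 28
  add 26.0.0.0/8 -> H4 at depth 8
  add 109.160.0.0/14 -> H3 at depth 14
  add 26.115.144.0/20 -> H2 at depth 20
  add 109.160.0.0/15 -> H3 at depth 15
  ? 62.0.0.3  path d0:H0→d1:-→d2:-→d3:-→d4:-→d5:-→d6:-→d7:-→d8:H1→d9:-  best=H1
  del 0.0.0.0/0 (clear depth 0)
  ? 236.165.160.42  path d0:-→d1:-→d2:-→d3:-→d4:-→d5:-→d6:-→d7:-→d8:-→d9:-→d10:-→d11:-→d12:H0→d13:-→d14:-→d15:-→d16:H0→d17:-→d18:-→d19:-→d20:H0→d21:-  best=H0
  del 109.160.0.0/15 (clear depth 15)
  del 62.0.0.0/8 (clear depth 8)

== LOOKUPS ==
["H4","H4","H2","H0","H1","H0"]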